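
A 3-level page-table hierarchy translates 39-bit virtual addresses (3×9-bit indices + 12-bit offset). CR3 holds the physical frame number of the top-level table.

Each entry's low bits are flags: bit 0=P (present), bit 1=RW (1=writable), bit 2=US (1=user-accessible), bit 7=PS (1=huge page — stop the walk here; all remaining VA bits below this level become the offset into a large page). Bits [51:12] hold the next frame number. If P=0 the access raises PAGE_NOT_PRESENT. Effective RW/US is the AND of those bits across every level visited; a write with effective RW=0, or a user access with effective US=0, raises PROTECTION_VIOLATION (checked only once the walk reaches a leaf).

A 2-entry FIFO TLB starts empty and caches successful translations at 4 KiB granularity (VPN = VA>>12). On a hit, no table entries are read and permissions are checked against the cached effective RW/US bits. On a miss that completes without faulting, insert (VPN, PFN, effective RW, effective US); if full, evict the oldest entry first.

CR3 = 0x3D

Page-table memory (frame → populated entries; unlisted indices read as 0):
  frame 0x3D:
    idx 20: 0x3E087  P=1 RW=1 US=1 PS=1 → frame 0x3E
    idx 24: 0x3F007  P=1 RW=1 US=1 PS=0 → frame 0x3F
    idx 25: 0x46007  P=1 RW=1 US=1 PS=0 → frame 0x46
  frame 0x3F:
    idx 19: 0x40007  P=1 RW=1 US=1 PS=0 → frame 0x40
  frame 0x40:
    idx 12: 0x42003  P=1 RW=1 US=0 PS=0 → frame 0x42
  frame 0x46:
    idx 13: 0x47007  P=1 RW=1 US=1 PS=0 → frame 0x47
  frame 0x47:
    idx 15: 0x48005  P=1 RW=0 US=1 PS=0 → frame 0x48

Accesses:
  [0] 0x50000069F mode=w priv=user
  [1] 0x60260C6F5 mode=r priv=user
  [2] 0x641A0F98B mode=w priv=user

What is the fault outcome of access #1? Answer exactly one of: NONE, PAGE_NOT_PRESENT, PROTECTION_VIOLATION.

Per-access translation:
#0 VA=0x50000069F (w,user):
  [0] read 0x3D idx=20: raw=0x3E087 flags P=1 W=1 U=1 S=1
  ⇒ phys 0x3E69F (huge @L0)  [1 reads]
#1 VA=0x60260C6F5 (r,user):
  [0] read 0x3D idx=24: raw=0x3F007 flags P=1 W=1 U=1 S=0
  [1] read 0x3F idx=19: raw=0x40007 flags P=1 W=1 U=1 S=0
  [2] read 0x40 idx=12: raw=0x42003 flags P=1 W=1 U=0 S=0
  ✗ PROTECTION_VIOLATION  [3 reads]
#2 VA=0x641A0F98B (w,user):
  [0] read 0x3D idx=25: raw=0x46007 flags P=1 W=1 U=1 S=0
  [1] read 0x46 idx=13: raw=0x47007 flags P=1 W=1 U=1 S=0
  [2] read 0x47 idx=15: raw=0x48005 flags P=1 W=0 U=1 S=0
  ✗ PROTECTION_VIOLATION  [3 reads]

Access #1 fault: PROTECTION_VIOLATION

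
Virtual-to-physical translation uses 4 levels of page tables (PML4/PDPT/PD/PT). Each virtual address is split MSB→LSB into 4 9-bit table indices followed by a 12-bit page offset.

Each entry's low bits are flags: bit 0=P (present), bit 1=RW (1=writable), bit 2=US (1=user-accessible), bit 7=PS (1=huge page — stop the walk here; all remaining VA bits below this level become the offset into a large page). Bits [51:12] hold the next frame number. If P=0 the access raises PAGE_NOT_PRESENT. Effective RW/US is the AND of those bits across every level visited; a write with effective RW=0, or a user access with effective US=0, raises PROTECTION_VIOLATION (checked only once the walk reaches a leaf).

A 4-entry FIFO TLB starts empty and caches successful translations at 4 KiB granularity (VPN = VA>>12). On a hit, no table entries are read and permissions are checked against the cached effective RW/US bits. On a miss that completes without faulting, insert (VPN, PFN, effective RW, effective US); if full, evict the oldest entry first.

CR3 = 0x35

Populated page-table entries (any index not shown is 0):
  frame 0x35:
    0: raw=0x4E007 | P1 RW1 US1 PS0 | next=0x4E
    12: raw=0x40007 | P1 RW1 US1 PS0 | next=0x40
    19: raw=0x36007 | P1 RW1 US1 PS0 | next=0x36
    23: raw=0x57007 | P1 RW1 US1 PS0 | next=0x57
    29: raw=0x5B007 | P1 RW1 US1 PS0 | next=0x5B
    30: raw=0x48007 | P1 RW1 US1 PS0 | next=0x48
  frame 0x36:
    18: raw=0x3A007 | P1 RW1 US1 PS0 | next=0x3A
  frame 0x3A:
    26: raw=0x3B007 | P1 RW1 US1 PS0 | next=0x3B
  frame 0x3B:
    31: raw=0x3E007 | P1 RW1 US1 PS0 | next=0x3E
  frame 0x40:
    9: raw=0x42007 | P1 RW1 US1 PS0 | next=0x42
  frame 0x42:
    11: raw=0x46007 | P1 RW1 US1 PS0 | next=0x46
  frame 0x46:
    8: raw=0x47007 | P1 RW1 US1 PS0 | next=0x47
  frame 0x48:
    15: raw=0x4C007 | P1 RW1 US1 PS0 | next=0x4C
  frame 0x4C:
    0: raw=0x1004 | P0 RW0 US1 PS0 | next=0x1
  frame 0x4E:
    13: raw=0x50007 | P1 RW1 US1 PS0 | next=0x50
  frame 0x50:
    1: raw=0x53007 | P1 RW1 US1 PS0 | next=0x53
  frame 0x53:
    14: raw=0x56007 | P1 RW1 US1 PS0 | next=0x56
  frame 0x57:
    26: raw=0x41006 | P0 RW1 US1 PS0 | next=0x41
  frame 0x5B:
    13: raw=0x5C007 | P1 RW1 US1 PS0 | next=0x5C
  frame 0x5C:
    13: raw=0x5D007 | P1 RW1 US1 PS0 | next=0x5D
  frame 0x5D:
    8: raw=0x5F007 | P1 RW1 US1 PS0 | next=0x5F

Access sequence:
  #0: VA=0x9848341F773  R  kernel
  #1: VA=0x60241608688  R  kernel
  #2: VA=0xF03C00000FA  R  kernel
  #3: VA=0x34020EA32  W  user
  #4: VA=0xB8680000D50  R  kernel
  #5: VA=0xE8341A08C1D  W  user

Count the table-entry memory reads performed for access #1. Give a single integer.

Per-access translation:
#0 VA=0x9848341F773 (r,kernel):
  [0] read 0x35 idx=19: raw=0x36007 flags P=1 W=1 U=1 S=0
  [1] read 0x36 idx=18: raw=0x3A007 flags P=1 W=1 U=1 S=0
  [2] read 0x3A idx=26: raw=0x3B007 flags P=1 W=1 U=1 S=0
  [3] read 0x3B idx=31: raw=0x3E007 flags P=1 W=1 U=1 S=0
  → PA=0x3E773  (4 entries read)
#1 VA=0x60241608688 (r,kernel):
  [0] read 0x35 idx=12: raw=0x40007 flags P=1 W=1 U=1 S=0
  [1] read 0x40 idx=9: raw=0x42007 flags P=1 W=1 U=1 S=0
  [2] read 0x42 idx=11: raw=0x46007 flags P=1 W=1 U=1 S=0
  [3] read 0x46 idx=8: raw=0x47007 flags P=1 W=1 U=1 S=0
  → PA=0x47688  (4 entries read)
#2 VA=0xF03C00000FA (r,kernel):
  [0] read 0x35 idx=30: raw=0x48007 flags P=1 W=1 U=1 S=0
  [1] read 0x48 idx=15: raw=0x4C007 flags P=1 W=1 U=1 S=0
  [2] read 0x4C idx=0: raw=0x1004 flags P=0 W=0 U=1 S=0
  ⇒ fault: PAGE_NOT_PRESENT  — 3 lookups
#3 VA=0x34020EA32 (w,user):
  [0] read 0x35 idx=0: raw=0x4E007 flags P=1 W=1 U=1 S=0
  [1] read 0x4E idx=13: raw=0x50007 flags P=1 W=1 U=1 S=0
  [2] read 0x50 idx=1: raw=0x53007 flags P=1 W=1 U=1 S=0
  [3] read 0x53 idx=14: raw=0x56007 flags P=1 W=1 U=1 S=0
  → PA=0x56A32  (4 entries read)
#4 VA=0xB8680000D50 (r,kernel):
  [0] read 0x35 idx=23: raw=0x57007 flags P=1 W=1 U=1 S=0
  [1] read 0x57 idx=26: raw=0x41006 flags P=0 W=1 U=1 S=0
  ⇒ fault: PAGE_NOT_PRESENT  — 2 lookups
#5 VA=0xE8341A08C1D (w,user):
  [0] read 0x35 idx=29: raw=0x5B007 flags P=1 W=1 U=1 S=0
  [1] read 0x5B idx=13: raw=0x5C007 flags P=1 W=1 U=1 S=0
  [2] read 0x5C idx=13: raw=0x5D007 flags P=1 W=1 U=1 S=0
  [3] read 0x5D idx=8: raw=0x5F007 flags P=1 W=1 U=1 S=0
  → PA=0x5FC1D  (4 entries read)

Entries read for #1: 4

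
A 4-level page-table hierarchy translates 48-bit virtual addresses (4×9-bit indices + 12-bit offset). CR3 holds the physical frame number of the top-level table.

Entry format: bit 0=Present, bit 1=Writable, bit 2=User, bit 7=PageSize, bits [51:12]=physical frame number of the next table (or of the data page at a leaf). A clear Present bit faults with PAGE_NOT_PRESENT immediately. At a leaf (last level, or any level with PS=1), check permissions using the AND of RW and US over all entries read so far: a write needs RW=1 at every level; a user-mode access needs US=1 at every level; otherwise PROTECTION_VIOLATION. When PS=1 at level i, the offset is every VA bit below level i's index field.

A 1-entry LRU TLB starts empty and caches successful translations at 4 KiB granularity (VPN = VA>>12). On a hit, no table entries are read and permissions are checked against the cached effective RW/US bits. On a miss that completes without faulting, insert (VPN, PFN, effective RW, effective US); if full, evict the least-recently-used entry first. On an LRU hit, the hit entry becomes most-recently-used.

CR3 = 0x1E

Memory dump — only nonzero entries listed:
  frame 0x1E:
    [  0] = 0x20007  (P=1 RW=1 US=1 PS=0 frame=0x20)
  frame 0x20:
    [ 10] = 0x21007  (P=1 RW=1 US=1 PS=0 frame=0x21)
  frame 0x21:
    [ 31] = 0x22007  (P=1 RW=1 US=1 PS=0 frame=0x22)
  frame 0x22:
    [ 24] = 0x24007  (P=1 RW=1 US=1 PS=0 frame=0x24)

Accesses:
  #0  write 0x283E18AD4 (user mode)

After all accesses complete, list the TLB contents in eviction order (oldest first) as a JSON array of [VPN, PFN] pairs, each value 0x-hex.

Per-access translation:
#0 VA=0x283E18AD4 (w,user):
  L0 @0x1E[0] → 0x20007  P=1,RW=1,US=1,PS=0
  L1 @0x20[10] → 0x21007  P=1,RW=1,US=1,PS=0
  L2 @0x21[31] → 0x22007  P=1,RW=1,US=1,PS=0
  L3 @0x22[24] → 0x24007  P=1,RW=1,US=1,PS=0
  → PA=0x24AD4  (4 entries read)

TLB: [["0x283E18", "0x24"]]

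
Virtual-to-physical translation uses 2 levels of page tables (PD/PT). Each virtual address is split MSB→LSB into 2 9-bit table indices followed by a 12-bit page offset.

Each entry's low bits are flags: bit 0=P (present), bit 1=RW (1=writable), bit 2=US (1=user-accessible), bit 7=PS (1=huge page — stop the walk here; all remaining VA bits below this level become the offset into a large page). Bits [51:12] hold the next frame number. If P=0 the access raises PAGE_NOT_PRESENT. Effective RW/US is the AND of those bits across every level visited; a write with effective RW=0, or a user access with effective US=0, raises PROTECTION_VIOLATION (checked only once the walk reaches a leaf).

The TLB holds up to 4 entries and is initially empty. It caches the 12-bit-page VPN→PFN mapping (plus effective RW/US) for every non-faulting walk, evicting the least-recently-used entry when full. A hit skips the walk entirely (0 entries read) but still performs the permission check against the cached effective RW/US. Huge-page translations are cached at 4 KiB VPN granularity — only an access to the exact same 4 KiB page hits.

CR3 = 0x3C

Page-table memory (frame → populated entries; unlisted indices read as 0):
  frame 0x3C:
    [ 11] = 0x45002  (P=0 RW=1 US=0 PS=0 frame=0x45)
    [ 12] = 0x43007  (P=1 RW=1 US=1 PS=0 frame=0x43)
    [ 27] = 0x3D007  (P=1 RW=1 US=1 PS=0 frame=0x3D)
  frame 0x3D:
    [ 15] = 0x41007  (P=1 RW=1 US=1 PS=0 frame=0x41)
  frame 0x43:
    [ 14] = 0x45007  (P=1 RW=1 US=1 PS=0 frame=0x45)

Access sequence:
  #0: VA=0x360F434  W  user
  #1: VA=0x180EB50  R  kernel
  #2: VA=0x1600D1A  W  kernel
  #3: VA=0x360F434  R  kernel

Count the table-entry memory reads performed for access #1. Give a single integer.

Per-access translation:
#0 VA=0x360F434 (w,user):
  [0] read 0x3C idx=27: raw=0x3D007 flags P=1 W=1 U=1 S=0
  [1] read 0x3D idx=15: raw=0x41007 flags P=1 W=1 U=1 S=0
  ⇒ phys 0x41434  [2 reads]
#1 VA=0x180EB50 (r,kernel):
  [0] read 0x3C idx=12: raw=0x43007 flags P=1 W=1 U=1 S=0
  [1] read 0x43 idx=14: raw=0x45007 flags P=1 W=1 U=1 S=0
  ⇒ phys 0x45B50  [2 reads]
#2 VA=0x1600D1A (w,kernel):
  [0] read 0x3C idx=11: raw=0x45002 flags P=0 W=1 U=0 S=0
  ✗ PAGE_NOT_PRESENT  [1 reads]
#3 VA=0x360F434 (r,kernel):
  TLB hit vpn=0x360F → PA=0x41434

Entries read for #1: 2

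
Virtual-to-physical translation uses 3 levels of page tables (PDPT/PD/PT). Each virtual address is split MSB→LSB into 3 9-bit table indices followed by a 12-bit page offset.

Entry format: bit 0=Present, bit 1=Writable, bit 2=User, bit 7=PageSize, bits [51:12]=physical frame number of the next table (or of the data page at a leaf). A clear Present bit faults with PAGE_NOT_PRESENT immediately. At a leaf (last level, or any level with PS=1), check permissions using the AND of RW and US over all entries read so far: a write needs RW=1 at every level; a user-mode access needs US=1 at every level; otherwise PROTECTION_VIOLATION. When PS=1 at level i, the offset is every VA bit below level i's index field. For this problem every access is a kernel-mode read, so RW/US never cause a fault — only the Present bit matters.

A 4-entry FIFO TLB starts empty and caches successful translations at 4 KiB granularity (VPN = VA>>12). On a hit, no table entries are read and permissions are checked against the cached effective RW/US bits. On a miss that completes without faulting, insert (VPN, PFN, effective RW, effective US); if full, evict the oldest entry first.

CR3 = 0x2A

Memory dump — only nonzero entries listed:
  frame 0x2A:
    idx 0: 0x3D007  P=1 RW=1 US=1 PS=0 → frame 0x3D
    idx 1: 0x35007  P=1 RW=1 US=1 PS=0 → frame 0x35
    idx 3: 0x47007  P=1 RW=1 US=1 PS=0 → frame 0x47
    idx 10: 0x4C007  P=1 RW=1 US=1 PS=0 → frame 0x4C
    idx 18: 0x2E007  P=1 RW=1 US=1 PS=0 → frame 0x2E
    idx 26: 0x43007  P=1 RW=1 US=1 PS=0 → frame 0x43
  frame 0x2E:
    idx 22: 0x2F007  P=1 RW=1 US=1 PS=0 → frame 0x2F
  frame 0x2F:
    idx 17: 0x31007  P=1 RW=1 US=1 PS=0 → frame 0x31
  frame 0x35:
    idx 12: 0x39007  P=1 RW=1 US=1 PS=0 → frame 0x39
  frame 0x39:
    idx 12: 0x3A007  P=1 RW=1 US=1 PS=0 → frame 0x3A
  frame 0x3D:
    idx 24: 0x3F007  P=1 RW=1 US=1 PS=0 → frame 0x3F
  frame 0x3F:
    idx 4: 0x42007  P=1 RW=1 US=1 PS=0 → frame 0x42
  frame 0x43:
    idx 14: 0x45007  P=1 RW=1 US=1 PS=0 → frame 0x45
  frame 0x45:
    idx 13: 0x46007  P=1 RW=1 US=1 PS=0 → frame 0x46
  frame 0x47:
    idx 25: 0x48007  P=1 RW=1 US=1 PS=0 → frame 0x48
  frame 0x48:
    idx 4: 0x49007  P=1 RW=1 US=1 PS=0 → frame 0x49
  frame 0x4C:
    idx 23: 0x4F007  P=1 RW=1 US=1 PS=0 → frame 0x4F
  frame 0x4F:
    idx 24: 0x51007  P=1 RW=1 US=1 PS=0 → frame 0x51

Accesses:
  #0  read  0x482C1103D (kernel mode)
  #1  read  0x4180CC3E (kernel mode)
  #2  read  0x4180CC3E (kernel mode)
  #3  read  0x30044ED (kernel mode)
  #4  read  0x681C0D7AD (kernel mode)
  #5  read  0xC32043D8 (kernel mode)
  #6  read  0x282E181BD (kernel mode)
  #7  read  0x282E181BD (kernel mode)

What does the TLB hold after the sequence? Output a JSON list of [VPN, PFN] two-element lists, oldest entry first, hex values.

Walk each access:
#0 VA=0x482C1103D (r,kernel):
  lvl0: tbl 0x2A, slot 18 ⇒ 0x2E007 (P1/RW1/US1/PS0)
  lvl1: tbl 0x2E, slot 22 ⇒ 0x2F007 (P1/RW1/US1/PS0)
  lvl2: tbl 0x2F, slot 17 ⇒ 0x31007 (P1/RW1/US1/PS0)
  ✓ 0x3103D  — 3 lookups
#1 VA=0x4180CC3E (r,kernel):
  lvl0: tbl 0x2A, slot 1 ⇒ 0x35007 (P1/RW1/US1/PS0)
  lvl1: tbl 0x35, slot 12 ⇒ 0x39007 (P1/RW1/US1/PS0)
  lvl2: tbl 0x39, slot 12 ⇒ 0x3A007 (P1/RW1/US1/PS0)
  ✓ 0x3AC3E  — 3 lookups
#2 VA=0x4180CC3E (r,kernel):
  TLB hit vpn=0x4180C → PA=0x3AC3E
#3 VA=0x30044ED (r,kernel):
  lvl0: tbl 0x2A, slot 0 ⇒ 0x3D007 (P1/RW1/US1/PS0)
  lvl1: tbl 0x3D, slot 24 ⇒ 0x3F007 (P1/RW1/US1/PS0)
  lvl2: tbl 0x3F, slot 4 ⇒ 0x42007 (P1/RW1/US1/PS0)
  ✓ 0x424ED  — 3 lookups
#4 VA=0x681C0D7AD (r,kernel):
  lvl0: tbl 0x2A, slot 26 ⇒ 0x43007 (P1/RW1/US1/PS0)
  lvl1: tbl 0x43, slot 14 ⇒ 0x45007 (P1/RW1/US1/PS0)
  lvl2: tbl 0x45, slot 13 ⇒ 0x46007 (P1/RW1/US1/PS0)
  ✓ 0x467AD  — 3 lookups
#5 VA=0xC32043D8 (r,kernel):
  lvl0: tbl 0x2A, slot 3 ⇒ 0x47007 (P1/RW1/US1/PS0)
  lvl1: tbl 0x47, slot 25 ⇒ 0x48007 (P1/RW1/US1/PS0)
  lvl2: tbl 0x48, slot 4 ⇒ 0x49007 (P1/RW1/US1/PS0)
  ✓ 0x493D8  — 3 lookups
#6 VA=0x282E181BD (r,kernel):
  lvl0: tbl 0x2A, slot 10 ⇒ 0x4C007 (P1/RW1/US1/PS0)
  lvl1: tbl 0x4C, slot 23 ⇒ 0x4F007 (P1/RW1/US1/PS0)
  lvl2: tbl 0x4F, slot 24 ⇒ 0x51007 (P1/RW1/US1/PS0)
  ✓ 0x511BD  — 3 lookups
#7 VA=0x282E181BD (r,kernel):
  TLB hit vpn=0x282E18 → PA=0x511BD

TLB: [["0x3004", "0x42"], ["0x681C0D", "0x46"], ["0xC3204", "0x49"], ["0x282E18", "0x51"]]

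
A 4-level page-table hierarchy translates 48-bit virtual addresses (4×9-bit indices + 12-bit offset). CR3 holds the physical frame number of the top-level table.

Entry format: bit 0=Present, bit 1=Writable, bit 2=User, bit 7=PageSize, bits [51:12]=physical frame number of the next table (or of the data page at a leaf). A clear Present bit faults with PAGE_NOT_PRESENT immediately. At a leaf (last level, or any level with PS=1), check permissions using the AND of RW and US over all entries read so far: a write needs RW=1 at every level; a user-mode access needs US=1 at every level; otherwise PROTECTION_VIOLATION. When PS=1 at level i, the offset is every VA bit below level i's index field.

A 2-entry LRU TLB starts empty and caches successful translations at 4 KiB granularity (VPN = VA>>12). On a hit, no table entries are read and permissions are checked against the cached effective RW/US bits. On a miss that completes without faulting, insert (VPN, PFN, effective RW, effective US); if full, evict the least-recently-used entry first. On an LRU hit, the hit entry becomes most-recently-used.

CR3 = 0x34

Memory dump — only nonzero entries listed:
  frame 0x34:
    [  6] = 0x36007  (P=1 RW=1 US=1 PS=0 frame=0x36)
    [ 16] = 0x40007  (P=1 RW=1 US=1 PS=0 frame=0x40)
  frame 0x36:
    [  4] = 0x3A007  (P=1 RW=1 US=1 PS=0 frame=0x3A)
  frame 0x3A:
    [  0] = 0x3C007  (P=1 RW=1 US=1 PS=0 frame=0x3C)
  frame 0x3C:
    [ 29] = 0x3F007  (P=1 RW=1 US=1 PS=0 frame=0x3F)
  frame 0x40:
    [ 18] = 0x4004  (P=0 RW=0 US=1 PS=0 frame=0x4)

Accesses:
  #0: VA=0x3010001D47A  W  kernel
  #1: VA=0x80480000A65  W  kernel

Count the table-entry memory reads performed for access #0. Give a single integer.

Walk each access:
#0 VA=0x3010001D47A (w,kernel):
  L0: frame=0x34 idx=6 entry=0x36007 [P=1 RW=1 US=1 PS=0]
  L1: frame=0x36 idx=4 entry=0x3A007 [P=1 RW=1 US=1 PS=0]
  L2: frame=0x3A idx=0 entry=0x3C007 [P=1 RW=1 US=1 PS=0]
  L3: frame=0x3C idx=29 entry=0x3F007 [P=1 RW=1 US=1 PS=0]
  → PA=0x3F47A  (4 entries read)
#1 VA=0x80480000A65 (w,kernel):
  L0: frame=0x34 idx=16 entry=0x40007 [P=1 RW=1 US=1 PS=0]
  L1: frame=0x40 idx=18 entry=0x4004 [P=0 RW=0 US=1 PS=0]
  ⇒ fault: PAGE_NOT_PRESENT  — 2 lookups

Entries read for #0: 4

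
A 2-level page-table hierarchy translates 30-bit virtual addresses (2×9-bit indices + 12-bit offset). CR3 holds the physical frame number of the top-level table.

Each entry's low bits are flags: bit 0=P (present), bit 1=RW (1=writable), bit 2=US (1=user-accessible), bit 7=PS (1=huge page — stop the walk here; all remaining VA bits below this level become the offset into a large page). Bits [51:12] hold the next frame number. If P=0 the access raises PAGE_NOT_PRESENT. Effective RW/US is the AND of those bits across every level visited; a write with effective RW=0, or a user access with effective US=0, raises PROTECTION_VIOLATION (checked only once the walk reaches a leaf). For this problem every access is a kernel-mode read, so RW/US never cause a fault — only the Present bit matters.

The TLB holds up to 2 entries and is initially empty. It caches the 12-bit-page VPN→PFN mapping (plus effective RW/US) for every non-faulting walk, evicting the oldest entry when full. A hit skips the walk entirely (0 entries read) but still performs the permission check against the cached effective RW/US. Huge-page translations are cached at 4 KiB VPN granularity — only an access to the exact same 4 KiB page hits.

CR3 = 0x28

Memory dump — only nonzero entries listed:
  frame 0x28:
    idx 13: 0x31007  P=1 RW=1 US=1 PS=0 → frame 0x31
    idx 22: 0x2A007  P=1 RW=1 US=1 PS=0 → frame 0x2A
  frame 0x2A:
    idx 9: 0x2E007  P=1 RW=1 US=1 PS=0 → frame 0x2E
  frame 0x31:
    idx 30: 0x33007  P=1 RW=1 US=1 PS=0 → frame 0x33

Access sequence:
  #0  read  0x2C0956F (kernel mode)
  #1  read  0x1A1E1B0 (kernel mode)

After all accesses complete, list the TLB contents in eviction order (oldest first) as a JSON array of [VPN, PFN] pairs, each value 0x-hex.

Trace:
#0 VA=0x2C0956F (r,kernel):
  lvl0: tbl 0x28, slot 22 ⇒ 0x2A007 (P1/RW1/US1/PS0)
  lvl1: tbl 0x2A, slot 9 ⇒ 0x2E007 (P1/RW1/US1/PS0)
  ✓ 0x2E56F  — 2 lookups
#1 VA=0x1A1E1B0 (r,kernel):
  lvl0: tbl 0x28, slot 13 ⇒ 0x31007 (P1/RW1/US1/PS0)
  lvl1: tbl 0x31, slot 30 ⇒ 0x33007 (P1/RW1/US1/PS0)
  ✓ 0x331B0  — 2 lookups

TLB: [["0x2C09", "0x2E"], ["0x1A1E", "0x33"]]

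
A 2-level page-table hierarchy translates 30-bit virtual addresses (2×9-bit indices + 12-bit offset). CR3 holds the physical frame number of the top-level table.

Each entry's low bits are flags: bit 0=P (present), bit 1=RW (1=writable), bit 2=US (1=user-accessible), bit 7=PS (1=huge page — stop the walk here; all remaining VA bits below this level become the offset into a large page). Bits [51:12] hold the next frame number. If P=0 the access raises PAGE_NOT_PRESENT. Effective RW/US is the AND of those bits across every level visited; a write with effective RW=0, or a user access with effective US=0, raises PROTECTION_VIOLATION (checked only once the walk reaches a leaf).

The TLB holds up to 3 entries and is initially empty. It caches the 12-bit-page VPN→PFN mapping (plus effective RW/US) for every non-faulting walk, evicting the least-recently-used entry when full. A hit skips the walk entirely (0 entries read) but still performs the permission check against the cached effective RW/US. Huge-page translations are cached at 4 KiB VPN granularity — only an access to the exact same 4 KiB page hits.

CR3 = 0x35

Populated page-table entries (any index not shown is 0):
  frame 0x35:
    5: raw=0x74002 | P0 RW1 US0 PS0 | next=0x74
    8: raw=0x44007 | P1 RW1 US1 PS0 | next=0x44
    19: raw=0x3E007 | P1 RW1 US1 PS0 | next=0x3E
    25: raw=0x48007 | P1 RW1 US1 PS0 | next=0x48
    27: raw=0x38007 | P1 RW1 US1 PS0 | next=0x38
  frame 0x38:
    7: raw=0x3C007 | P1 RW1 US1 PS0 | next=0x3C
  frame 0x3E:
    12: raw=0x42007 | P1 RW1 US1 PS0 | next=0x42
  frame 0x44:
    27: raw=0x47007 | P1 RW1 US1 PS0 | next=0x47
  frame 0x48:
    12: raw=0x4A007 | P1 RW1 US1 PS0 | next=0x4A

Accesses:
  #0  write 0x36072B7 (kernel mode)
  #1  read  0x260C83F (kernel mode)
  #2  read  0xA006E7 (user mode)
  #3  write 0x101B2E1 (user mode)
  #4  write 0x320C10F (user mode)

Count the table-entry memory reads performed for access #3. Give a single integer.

Per-access translation:
#0 VA=0x36072B7 (w,kernel):
  L0: frame=0x35 idx=27 entry=0x38007 [P=1 RW=1 US=1 PS=0]
  L1: frame=0x38 idx=7 entry=0x3C007 [P=1 RW=1 US=1 PS=0]
  ⇒ phys 0x3C2B7  [2 reads]
#1 VA=0x260C83F (r,kernel):
  L0: frame=0x35 idx=19 entry=0x3E007 [P=1 RW=1 US=1 PS=0]
  L1: frame=0x3E idx=12 entry=0x42007 [P=1 RW=1 US=1 PS=0]
  ⇒ phys 0x4283F  [2 reads]
#2 VA=0xA006E7 (r,user):
  L0: frame=0x35 idx=5 entry=0x74002 [P=0 RW=1 US=0 PS=0]
  ✗ PAGE_NOT_PRESENT  [1 reads]
#3 VA=0x101B2E1 (w,user):
  L0: frame=0x35 idx=8 entry=0x44007 [P=1 RW=1 US=1 PS=0]
  L1: frame=0x44 idx=27 entry=0x47007 [P=1 RW=1 US=1 PS=0]
  ⇒ phys 0x472E1  [2 reads]
#4 VA=0x320C10F (w,user):
  L0: frame=0x35 idx=25 entry=0x48007 [P=1 RW=1 US=1 PS=0]
  L1: frame=0x48 idx=12 entry=0x4A007 [P=1 RW=1 US=1 PS=0]
  ⇒ phys 0x4A10F  [2 reads]

Entries read for #3: 2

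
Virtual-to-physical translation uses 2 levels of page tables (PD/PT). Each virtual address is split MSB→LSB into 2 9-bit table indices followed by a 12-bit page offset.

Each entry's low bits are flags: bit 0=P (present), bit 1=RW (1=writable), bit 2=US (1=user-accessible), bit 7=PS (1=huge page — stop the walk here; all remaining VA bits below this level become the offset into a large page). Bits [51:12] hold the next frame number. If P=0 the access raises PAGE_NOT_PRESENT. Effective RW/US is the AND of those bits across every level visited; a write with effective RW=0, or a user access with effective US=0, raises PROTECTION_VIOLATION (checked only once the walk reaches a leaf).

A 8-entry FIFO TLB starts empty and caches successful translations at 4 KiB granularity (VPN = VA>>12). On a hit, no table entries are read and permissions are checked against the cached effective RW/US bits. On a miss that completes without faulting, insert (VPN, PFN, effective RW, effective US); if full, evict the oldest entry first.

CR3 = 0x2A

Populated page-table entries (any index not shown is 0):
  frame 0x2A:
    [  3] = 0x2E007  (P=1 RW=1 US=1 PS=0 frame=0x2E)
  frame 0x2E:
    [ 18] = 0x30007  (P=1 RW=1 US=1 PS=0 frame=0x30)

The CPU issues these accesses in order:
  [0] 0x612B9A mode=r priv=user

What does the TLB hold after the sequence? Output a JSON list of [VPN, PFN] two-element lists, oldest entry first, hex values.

Walk each access:
#0 VA=0x612B9A (r,user):
  [0] read 0x2A idx=3: raw=0x2E007 flags P=1 W=1 U=1 S=0
  [1] read 0x2E idx=18: raw=0x30007 flags P=1 W=1 U=1 S=0
  ✓ 0x30B9A  — 2 lookups

TLB: [["0x612", "0x30"]]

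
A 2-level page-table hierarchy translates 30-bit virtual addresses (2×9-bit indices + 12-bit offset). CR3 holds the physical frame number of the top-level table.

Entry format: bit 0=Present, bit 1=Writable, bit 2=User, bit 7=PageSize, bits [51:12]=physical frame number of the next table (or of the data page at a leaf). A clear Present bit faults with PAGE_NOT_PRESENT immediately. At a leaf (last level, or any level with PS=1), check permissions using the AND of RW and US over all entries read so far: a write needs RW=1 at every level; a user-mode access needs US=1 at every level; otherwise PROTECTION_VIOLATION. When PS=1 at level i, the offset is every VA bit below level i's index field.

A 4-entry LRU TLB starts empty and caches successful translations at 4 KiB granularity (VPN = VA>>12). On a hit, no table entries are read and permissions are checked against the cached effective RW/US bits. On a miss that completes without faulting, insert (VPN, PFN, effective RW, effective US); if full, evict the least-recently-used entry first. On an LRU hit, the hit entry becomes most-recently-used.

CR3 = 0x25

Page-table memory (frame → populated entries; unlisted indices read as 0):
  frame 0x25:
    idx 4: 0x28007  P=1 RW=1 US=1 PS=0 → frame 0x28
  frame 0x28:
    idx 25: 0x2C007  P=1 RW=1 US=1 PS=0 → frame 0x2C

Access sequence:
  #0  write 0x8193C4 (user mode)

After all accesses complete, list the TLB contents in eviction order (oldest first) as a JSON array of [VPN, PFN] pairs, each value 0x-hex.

Walk each access:
#0 VA=0x8193C4 (w,user):
  L0 @0x25[4] → 0x28007  P=1,RW=1,US=1,PS=0
  L1 @0x28[25] → 0x2C007  P=1,RW=1,US=1,PS=0
  → PA=0x2C3C4  (2 entries read)

TLB: [["0x819", "0x2C"]]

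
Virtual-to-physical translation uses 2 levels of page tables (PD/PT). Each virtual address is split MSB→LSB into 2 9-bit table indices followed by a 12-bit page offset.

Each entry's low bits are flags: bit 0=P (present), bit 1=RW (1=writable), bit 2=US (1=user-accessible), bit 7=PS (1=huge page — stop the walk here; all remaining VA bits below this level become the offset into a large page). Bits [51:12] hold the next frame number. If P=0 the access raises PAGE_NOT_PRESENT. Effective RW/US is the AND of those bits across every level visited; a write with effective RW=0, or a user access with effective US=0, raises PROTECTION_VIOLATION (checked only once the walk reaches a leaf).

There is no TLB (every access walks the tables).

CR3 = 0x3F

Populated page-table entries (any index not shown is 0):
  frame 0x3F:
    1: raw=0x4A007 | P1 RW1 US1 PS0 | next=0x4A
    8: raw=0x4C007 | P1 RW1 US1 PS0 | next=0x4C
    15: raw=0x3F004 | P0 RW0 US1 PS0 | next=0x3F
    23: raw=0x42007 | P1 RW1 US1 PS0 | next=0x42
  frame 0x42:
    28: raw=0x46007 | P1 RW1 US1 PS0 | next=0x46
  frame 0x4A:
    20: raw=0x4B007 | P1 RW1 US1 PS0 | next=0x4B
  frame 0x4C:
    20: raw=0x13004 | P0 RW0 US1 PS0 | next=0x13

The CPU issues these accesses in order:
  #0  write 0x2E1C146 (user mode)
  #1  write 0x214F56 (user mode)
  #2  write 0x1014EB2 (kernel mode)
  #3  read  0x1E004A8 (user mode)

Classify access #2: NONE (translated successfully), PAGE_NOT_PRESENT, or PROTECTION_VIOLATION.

Per-access translation:
#0 VA=0x2E1C146 (w,user):
  L0 @0x3F[23] → 0x42007  P=1,RW=1,US=1,PS=0
  L1 @0x42[28] → 0x46007  P=1,RW=1,US=1,PS=0
  ✓ 0x46146  — 2 lookups
#1 VA=0x214F56 (w,user):
  L0 @0x3F[1] → 0x4A007  P=1,RW=1,US=1,PS=0
  L1 @0x4A[20] → 0x4B007  P=1,RW=1,US=1,PS=0
  ✓ 0x4BF56  — 2 lookups
#2 VA=0x1014EB2 (w,kernel):
  L0 @0x3F[8] → 0x4C007  P=1,RW=1,US=1,PS=0
  L1 @0x4C[20] → 0x13004  P=0,RW=0,US=1,PS=0
  ✗ PAGE_NOT_PRESENT  [2 reads]
#3 VA=0x1E004A8 (r,user):
  L0 @0x3F[15] → 0x3F004  P=0,RW=0,US=1,PS=0
  ✗ PAGE_NOT_PRESENT  [1 reads]

Access #2 fault: PAGE_NOT_PRESENT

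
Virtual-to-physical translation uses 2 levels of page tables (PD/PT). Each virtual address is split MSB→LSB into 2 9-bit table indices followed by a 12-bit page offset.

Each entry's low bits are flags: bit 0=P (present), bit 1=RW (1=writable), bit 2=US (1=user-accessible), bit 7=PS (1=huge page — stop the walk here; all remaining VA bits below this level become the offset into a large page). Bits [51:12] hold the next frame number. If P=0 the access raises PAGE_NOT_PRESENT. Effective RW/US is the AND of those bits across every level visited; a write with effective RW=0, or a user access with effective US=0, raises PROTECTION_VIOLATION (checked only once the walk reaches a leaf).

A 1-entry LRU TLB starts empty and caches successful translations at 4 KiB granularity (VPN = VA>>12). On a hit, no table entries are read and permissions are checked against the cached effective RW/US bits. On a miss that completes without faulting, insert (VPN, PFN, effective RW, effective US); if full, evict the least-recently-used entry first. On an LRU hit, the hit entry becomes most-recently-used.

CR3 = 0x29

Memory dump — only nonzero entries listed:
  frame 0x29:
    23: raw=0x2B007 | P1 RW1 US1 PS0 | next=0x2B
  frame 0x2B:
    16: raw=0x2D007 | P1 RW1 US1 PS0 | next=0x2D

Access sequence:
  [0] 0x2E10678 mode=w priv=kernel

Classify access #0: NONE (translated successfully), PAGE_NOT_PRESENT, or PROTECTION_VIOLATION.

Per-access translation:
#0 VA=0x2E10678 (w,kernel):
  lvl0: tbl 0x29, slot 23 ⇒ 0x2B007 (P1/RW1/US1/PS0)
  lvl1: tbl 0x2B, slot 16 ⇒ 0x2D007 (P1/RW1/US1/PS0)
  ✓ 0x2D678  — 2 lookups

Access #0 fault: NONE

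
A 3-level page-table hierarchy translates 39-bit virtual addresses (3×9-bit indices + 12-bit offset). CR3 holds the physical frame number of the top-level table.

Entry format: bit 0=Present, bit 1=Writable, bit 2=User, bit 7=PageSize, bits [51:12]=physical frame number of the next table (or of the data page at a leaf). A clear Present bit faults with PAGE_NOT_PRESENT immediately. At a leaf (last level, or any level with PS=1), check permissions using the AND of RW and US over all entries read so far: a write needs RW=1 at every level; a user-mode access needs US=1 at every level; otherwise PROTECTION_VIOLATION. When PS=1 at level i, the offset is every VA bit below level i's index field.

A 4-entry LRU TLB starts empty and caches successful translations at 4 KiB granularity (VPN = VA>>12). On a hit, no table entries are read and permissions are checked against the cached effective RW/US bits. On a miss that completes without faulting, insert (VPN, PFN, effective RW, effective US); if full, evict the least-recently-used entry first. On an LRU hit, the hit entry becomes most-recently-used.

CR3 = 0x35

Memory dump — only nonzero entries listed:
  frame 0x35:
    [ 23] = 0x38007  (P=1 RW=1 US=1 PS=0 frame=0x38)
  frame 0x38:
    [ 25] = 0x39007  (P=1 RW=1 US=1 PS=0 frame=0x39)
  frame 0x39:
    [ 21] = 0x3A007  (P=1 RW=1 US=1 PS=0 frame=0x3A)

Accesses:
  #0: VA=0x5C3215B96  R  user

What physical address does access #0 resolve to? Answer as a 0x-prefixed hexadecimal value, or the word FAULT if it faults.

Per-access translation:
#0 VA=0x5C3215B96 (r,user):
  L0 @0x35[23] → 0x38007  P=1,RW=1,US=1,PS=0
  L1 @0x38[25] → 0x39007  P=1,RW=1,US=1,PS=0
  L2 @0x39[21] → 0x3A007  P=1,RW=1,US=1,PS=0
  ✓ 0x3AB96  — 3 lookups

Access #0 PA: 0x3AB96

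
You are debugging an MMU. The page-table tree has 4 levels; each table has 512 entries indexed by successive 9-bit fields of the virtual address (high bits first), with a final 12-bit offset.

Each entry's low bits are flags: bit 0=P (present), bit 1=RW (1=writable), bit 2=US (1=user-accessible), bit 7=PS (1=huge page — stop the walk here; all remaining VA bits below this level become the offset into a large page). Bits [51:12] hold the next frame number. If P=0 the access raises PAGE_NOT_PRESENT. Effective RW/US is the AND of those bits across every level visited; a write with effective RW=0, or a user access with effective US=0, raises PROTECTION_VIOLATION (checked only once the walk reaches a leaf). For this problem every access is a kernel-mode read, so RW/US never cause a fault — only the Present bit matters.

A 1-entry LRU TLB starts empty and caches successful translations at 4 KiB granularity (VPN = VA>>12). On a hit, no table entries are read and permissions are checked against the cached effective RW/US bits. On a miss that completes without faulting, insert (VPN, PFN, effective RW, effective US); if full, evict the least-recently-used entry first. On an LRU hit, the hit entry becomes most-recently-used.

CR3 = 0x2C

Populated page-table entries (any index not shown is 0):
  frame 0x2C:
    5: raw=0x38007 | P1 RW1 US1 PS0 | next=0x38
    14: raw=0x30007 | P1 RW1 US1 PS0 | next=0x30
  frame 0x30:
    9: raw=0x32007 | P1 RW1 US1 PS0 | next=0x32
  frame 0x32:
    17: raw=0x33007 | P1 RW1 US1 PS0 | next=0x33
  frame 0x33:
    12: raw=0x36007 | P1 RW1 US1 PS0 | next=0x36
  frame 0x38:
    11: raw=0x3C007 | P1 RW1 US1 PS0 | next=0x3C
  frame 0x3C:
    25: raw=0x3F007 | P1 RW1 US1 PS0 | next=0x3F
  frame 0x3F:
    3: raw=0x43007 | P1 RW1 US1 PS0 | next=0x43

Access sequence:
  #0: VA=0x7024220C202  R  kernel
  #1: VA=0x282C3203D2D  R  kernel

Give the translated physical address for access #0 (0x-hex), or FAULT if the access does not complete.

Trace:
#0 VA=0x7024220C202 (r,kernel):
  lvl0: tbl 0x2C, slot 14 ⇒ 0x30007 (P1/RW1/US1/PS0)
  lvl1: tbl 0x30, slot 9 ⇒ 0x32007 (P1/RW1/US1/PS0)
  lvl2: tbl 0x32, slot 17 ⇒ 0x33007 (P1/RW1/US1/PS0)
  lvl3: tbl 0x33, slot 12 ⇒ 0x36007 (P1/RW1/US1/PS0)
  ✓ 0x36202  — 4 lookups
#1 VA=0x282C3203D2D (r,kernel):
  lvl0: tbl 0x2C, slot 5 ⇒ 0x38007 (P1/RW1/US1/PS0)
  lvl1: tbl 0x38, slot 11 ⇒ 0x3C007 (P1/RW1/US1/PS0)
  lvl2: tbl 0x3C, slot 25 ⇒ 0x3F007 (P1/RW1/US1/PS0)
  lvl3: tbl 0x3F, slot 3 ⇒ 0x43007 (P1/RW1/US1/PS0)
  ✓ 0x43D2D  — 4 lookups

Access #0 PA: 0x36202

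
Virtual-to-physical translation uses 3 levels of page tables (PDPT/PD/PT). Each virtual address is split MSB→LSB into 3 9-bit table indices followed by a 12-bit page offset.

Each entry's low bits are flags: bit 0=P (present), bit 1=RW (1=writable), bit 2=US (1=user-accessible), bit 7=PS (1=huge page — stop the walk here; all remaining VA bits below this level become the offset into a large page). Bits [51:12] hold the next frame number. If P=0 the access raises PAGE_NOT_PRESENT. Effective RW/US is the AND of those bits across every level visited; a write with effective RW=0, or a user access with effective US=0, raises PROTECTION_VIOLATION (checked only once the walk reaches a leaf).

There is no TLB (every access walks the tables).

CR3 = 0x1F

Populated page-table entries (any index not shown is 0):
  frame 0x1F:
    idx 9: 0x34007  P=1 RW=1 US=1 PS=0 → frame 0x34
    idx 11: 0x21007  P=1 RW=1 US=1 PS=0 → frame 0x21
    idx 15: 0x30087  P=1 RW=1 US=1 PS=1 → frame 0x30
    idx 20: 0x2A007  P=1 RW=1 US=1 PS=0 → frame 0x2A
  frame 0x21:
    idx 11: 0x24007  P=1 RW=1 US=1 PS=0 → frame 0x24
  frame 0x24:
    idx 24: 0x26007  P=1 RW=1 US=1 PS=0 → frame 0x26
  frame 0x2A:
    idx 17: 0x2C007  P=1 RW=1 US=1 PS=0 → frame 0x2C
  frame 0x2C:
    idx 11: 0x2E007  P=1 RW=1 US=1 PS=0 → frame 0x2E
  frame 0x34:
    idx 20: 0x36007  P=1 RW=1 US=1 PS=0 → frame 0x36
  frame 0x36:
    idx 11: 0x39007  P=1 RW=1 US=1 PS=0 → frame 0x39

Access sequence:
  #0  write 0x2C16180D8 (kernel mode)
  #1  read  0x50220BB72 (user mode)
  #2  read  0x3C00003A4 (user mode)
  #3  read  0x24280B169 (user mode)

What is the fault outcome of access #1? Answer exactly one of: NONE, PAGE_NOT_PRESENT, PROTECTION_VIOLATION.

Walk each access:
#0 VA=0x2C16180D8 (w,kernel):
  [0] read 0x1F idx=11: raw=0x21007 flags P=1 W=1 U=1 S=0
  [1] read 0x21 idx=11: raw=0x24007 flags P=1 W=1 U=1 S=0
  [2] read 0x24 idx=24: raw=0x26007 flags P=1 W=1 U=1 S=0
  ✓ 0x260D8  — 3 lookups
#1 VA=0x50220BB72 (r,user):
  [0] read 0x1F idx=20: raw=0x2A007 flags P=1 W=1 U=1 S=0
  [1] read 0x2A idx=17: raw=0x2C007 flags P=1 W=1 U=1 S=0
  [2] read 0x2C idx=11: raw=0x2E007 flags P=1 W=1 U=1 S=0
  ✓ 0x2EB72  — 3 lookups
#2 VA=0x3C00003A4 (r,user):
  [0] read 0x1F idx=15: raw=0x30087 flags P=1 W=1 U=1 S=1
  ✓ 0x303A4 (huge @L0)  — 1 lookups
#3 VA=0x24280B169 (r,user):
  [0] read 0x1F idx=9: raw=0x34007 flags P=1 W=1 U=1 S=0
  [1] read 0x34 idx=20: raw=0x36007 flags P=1 W=1 U=1 S=0
  [2] read 0x36 idx=11: raw=0x39007 flags P=1 W=1 U=1 S=0
  ✓ 0x39169  — 3 lookups

Access #1 fault: NONE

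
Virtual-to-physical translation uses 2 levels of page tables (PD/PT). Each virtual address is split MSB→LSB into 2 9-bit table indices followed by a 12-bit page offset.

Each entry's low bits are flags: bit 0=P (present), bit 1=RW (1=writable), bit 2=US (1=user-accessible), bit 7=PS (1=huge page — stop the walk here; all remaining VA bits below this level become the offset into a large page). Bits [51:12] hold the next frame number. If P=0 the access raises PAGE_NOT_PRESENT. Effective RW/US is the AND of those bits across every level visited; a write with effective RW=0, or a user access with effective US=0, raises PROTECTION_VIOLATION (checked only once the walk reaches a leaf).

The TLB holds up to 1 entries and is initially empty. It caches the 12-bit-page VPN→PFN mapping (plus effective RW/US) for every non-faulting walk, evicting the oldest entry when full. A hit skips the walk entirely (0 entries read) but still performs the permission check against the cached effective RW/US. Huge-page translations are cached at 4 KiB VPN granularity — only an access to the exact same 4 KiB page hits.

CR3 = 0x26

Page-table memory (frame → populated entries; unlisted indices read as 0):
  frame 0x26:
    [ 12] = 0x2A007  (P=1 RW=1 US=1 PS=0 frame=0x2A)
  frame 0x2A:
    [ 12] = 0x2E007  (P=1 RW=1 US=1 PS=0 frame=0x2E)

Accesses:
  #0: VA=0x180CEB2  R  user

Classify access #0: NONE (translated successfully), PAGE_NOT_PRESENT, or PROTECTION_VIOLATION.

Trace:
#0 VA=0x180CEB2 (r,user):
  L0 @0x26[12] → 0x2A007  P=1,RW=1,US=1,PS=0
  L1 @0x2A[12] → 0x2E007  P=1,RW=1,US=1,PS=0
  ⇒ phys 0x2EEB2  [2 reads]

Access #0 fault: NONE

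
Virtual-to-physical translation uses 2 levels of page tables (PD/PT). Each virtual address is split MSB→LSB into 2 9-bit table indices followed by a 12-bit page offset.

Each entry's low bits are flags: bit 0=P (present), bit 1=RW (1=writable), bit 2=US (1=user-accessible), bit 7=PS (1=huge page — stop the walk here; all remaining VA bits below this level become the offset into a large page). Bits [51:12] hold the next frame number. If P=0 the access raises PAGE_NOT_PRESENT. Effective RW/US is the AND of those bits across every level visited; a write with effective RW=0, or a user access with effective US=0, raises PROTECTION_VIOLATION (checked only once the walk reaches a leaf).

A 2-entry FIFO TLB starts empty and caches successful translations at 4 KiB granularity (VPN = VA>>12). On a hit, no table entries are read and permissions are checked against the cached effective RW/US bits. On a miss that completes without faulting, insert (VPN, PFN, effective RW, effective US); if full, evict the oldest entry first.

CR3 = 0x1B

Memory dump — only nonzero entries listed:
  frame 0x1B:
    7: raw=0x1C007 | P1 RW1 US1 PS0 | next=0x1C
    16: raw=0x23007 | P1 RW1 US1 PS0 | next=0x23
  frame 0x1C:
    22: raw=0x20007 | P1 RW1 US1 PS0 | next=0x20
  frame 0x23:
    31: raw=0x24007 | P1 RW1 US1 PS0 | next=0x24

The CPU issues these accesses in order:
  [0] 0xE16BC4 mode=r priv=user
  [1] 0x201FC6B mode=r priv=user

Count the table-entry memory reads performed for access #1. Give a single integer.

Per-access translation:
#0 VA=0xE16BC4 (r,user):
  L0 @0x1B[7] → 0x1C007  P=1,RW=1,US=1,PS=0
  L1 @0x1C[22] → 0x20007  P=1,RW=1,US=1,PS=0
  → PA=0x20BC4  (2 entries read)
#1 VA=0x201FC6B (r,user):
  L0 @0x1B[16] → 0x23007  P=1,RW=1,US=1,PS=0
  L1 @0x23[31] → 0x24007  P=1,RW=1,US=1,PS=0
  → PA=0x24C6B  (2 entries read)

Entries read for #1: 2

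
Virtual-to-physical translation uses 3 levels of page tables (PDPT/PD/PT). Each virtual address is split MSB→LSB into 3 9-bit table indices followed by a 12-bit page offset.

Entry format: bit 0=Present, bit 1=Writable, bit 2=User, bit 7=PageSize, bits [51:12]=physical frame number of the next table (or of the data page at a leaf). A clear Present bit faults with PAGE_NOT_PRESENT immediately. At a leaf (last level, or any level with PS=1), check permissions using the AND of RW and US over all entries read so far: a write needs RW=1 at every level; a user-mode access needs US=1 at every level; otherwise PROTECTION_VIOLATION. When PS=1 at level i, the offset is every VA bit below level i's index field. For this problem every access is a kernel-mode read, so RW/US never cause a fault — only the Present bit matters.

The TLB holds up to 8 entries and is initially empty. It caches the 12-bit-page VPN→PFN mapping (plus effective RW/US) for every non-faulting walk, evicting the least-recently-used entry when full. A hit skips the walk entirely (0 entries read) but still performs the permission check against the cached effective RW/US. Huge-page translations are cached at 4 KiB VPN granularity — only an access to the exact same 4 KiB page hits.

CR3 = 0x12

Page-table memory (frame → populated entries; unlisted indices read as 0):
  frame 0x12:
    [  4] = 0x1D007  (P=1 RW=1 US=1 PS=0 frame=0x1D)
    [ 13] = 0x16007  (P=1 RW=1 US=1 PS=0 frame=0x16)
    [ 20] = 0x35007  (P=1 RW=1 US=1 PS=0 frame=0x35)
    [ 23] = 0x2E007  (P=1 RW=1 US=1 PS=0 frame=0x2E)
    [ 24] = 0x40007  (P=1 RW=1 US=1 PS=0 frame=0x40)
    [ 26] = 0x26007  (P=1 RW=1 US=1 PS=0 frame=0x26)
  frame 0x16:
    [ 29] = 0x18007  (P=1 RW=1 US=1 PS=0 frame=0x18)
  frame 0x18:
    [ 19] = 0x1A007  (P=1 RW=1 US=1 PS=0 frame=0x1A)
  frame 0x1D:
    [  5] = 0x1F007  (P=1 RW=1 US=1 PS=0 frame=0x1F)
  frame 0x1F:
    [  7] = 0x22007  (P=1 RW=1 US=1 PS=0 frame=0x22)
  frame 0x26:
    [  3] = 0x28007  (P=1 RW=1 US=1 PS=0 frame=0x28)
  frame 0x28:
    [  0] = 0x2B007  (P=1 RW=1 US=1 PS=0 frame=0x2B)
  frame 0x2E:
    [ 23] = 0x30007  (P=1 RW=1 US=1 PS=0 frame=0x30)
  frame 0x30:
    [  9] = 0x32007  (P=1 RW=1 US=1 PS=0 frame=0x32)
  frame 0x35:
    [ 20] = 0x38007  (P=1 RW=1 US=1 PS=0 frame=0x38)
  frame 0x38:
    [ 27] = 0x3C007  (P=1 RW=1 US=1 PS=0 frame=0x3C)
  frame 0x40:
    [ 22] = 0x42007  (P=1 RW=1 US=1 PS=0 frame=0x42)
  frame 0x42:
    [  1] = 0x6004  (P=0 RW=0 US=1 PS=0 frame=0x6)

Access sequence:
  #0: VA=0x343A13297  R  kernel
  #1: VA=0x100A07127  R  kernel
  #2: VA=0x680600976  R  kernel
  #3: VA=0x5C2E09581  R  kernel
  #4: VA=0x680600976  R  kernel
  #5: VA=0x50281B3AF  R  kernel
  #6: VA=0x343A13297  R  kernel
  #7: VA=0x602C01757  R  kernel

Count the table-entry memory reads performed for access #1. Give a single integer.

Per-access translation:
#0 VA=0x343A13297 (r,kernel):
  lvl0: tbl 0x12, slot 13 ⇒ 0x16007 (P1/RW1/US1/PS0)
  lvl1: tbl 0x16, slot 29 ⇒ 0x18007 (P1/RW1/US1/PS0)
  lvl2: tbl 0x18, slot 19 ⇒ 0x1A007 (P1/RW1/US1/PS0)
  ✓ 0x1A297  — 3 lookups
#1 VA=0x100A07127 (r,kernel):
  lvl0: tbl 0x12, slot 4 ⇒ 0x1D007 (P1/RW1/US1/PS0)
  lvl1: tbl 0x1D, slot 5 ⇒ 0x1F007 (P1/RW1/US1/PS0)
  lvl2: tbl 0x1F, slot 7 ⇒ 0x22007 (P1/RW1/US1/PS0)
  ✓ 0x22127  — 3 lookups
#2 VA=0x680600976 (r,kernel):
  lvl0: tbl 0x12, slot 26 ⇒ 0x26007 (P1/RW1/US1/PS0)
  lvl1: tbl 0x26, slot 3 ⇒ 0x28007 (P1/RW1/US1/PS0)
  lvl2: tbl 0x28, slot 0 ⇒ 0x2B007 (P1/RW1/US1/PS0)
  ✓ 0x2B976  — 3 lookups
#3 VA=0x5C2E09581 (r,kernel):
  lvl0: tbl 0x12, slot 23 ⇒ 0x2E007 (P1/RW1/US1/PS0)
  lvl1: tbl 0x2E, slot 23 ⇒ 0x30007 (P1/RW1/US1/PS0)
  lvl2: tbl 0x30, slot 9 ⇒ 0x32007 (P1/RW1/US1/PS0)
  ✓ 0x32581  — 3 lookups
#4 VA=0x680600976 (r,kernel):
  TLB hit vpn=0x680600 → PA=0x2B976
#5 VA=0x50281B3AF (r,kernel):
  lvl0: tbl 0x12, slot 20 ⇒ 0x35007 (P1/RW1/US1/PS0)
  lvl1: tbl 0x35, slot 20 ⇒ 0x38007 (P1/RW1/US1/PS0)
  lvl2: tbl 0x38, slot 27 ⇒ 0x3C007 (P1/RW1/US1/PS0)
  ✓ 0x3C3AF  — 3 lookups
#6 VA=0x343A13297 (r,kernel):
  TLB hit vpn=0x343A13 → PA=0x1A297
#7 VA=0x602C01757 (r,kernel):
  lvl0: tbl 0x12, slot 24 ⇒ 0x40007 (P1/RW1/US1/PS0)
  lvl1: tbl 0x40, slot 22 ⇒ 0x42007 (P1/RW1/US1/PS0)
  lvl2: tbl 0x42, slot 1 ⇒ 0x6004 (P0/RW0/US1/PS0)
  ⇒ fault: PAGE_NOT_PRESENT  — 3 lookups

Entries read for #1: 3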